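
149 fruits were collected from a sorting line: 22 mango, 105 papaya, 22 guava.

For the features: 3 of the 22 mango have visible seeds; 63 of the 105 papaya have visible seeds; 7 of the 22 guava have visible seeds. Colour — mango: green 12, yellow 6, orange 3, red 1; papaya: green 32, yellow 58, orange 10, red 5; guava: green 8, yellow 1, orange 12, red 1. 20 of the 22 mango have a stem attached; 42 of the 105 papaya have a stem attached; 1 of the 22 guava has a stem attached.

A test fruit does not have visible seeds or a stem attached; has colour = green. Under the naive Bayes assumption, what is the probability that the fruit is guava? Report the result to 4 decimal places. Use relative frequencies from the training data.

mango: (22/149) × (19/22) × (12/22) × (2/22) ≈ 0.00632315
papaya: (105/149) × (42/105) × (32/105) × (63/105) ≈ 0.0515436
guava: (22/149) × (15/22) × (8/22) × (21/22) ≈ 0.0349437
P(guava | x) = 0.0349437 / 0.09281045 ≈ 0.3765

0.3765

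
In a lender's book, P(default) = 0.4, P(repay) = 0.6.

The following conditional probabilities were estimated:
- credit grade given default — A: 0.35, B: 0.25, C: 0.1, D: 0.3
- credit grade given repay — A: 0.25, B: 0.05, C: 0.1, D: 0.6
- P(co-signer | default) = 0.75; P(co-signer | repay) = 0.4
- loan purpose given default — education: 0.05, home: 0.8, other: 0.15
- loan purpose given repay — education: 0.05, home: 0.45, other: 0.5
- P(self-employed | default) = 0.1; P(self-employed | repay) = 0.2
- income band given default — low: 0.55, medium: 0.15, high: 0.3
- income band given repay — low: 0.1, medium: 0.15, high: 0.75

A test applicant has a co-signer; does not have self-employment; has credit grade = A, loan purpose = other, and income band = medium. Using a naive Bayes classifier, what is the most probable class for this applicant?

repay

default: 0.4 × 0.35 × 0.75 × 0.15 × (1−0.1) × 0.15 = 0.00212625
repay: 0.6 × 0.25 × 0.4 × 0.5 × (1−0.2) × 0.15 = 0.0036
Highest score → repay.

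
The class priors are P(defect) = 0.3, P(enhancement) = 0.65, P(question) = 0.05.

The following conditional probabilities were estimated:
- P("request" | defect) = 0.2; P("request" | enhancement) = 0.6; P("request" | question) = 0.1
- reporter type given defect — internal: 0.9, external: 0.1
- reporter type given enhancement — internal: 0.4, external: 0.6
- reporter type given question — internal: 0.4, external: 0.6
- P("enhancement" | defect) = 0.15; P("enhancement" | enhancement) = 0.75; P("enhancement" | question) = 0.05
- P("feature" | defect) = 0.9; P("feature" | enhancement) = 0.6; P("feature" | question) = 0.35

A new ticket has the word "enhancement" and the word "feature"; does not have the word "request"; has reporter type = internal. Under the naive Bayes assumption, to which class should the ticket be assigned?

enhancement

defect: 0.3 × (1−0.2) × 0.9 × 0.15 × 0.9 = 0.02916
enhancement: 0.65 × (1−0.6) × 0.4 × 0.75 × 0.6 = 0.0468
question: 0.05 × (1−0.1) × 0.4 × 0.05 × 0.35 = 0.000315
Highest score → enhancement.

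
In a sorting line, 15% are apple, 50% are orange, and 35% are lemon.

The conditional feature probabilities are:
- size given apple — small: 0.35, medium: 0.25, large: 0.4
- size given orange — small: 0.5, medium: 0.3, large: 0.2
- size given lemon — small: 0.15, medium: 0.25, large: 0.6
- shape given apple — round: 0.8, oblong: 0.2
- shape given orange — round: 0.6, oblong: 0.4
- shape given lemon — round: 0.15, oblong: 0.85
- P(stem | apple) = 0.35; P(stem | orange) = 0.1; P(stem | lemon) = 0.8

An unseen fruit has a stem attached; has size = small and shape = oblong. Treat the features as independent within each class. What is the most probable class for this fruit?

apple: 0.15 × 0.35 × 0.2 × 0.35 = 0.003675
orange: 0.5 × 0.5 × 0.4 × 0.1 = 0.01
lemon: 0.35 × 0.15 × 0.85 × 0.8 = 0.0357
Highest score → lemon.

lemon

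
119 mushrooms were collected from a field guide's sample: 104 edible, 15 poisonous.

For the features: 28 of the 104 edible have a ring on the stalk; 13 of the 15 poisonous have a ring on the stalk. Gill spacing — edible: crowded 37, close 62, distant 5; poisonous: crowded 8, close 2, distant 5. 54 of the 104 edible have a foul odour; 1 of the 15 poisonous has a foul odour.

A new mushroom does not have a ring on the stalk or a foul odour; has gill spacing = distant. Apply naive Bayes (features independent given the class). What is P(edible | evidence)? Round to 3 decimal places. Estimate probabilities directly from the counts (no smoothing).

0.738

edible: (104/119) × (76/104) × (5/104) × (50/104) ≈ 0.0147618
poisonous: (15/119) × (2/15) × (5/15) × (14/15) ≈ 0.00522876
P(edible | x) = 0.0147618 / 0.01999056 ≈ 0.738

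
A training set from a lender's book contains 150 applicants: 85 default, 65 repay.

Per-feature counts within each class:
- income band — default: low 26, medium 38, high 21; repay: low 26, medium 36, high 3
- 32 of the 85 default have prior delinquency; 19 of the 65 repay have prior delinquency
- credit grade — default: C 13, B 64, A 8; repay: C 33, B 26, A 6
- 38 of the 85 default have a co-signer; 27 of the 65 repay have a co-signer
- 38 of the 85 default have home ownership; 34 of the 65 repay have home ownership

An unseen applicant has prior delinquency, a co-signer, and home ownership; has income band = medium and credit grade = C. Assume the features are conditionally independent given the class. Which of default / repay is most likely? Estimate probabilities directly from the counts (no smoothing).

default: (85/150) × (38/85) × (32/85) × (13/85) × (38/85) × (38/85) ≈ 0.00291526
repay: (65/150) × (36/65) × (19/65) × (33/65) × (27/65) × (34/65) ≈ 0.0077387
Highest score → repay.

repay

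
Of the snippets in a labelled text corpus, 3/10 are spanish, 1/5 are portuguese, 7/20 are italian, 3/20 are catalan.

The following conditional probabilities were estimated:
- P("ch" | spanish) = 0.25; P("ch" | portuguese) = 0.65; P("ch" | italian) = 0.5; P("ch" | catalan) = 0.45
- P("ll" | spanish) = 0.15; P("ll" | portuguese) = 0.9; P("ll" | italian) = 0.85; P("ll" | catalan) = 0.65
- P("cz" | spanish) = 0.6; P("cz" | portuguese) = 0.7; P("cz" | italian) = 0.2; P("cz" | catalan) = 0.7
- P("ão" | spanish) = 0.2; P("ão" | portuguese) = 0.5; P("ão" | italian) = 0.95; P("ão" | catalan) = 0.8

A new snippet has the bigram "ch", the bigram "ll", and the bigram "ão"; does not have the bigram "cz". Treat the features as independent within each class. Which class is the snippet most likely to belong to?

italian

spanish: 0.3 × 0.25 × 0.15 × (1−0.6) × 0.2 = 0.0009
portuguese: 0.2 × 0.65 × 0.9 × (1−0.7) × 0.5 = 0.01755
italian: 0.35 × 0.5 × 0.85 × (1−0.2) × 0.95 = 0.11305
catalan: 0.15 × 0.45 × 0.65 × (1−0.7) × 0.8 = 0.01053
Highest score → italian.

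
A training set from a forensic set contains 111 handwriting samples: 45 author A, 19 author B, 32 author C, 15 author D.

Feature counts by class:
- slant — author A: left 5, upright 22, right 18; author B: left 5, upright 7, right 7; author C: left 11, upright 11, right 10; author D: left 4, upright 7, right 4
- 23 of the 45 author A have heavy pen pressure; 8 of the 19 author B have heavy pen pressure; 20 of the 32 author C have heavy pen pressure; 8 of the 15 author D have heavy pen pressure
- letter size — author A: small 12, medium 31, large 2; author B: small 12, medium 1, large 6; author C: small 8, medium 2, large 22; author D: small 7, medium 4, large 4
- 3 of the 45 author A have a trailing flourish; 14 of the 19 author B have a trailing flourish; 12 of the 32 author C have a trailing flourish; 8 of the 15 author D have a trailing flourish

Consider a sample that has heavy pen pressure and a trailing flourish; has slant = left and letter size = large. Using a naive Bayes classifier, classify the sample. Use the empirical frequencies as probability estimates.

author C

author A: (45/111) × (5/45) × (23/45) × (2/45) × (3/45) ≈ 0.0000682164
author B: (19/111) × (5/19) × (8/19) × (6/19) × (14/19) ≈ 0.00441322
author C: (32/111) × (11/32) × (20/32) × (22/32) × (12/32) ≈ 0.0159681
author D: (15/111) × (4/15) × (8/15) × (4/15) × (8/15) ≈ 0.0027334
Highest score → author C.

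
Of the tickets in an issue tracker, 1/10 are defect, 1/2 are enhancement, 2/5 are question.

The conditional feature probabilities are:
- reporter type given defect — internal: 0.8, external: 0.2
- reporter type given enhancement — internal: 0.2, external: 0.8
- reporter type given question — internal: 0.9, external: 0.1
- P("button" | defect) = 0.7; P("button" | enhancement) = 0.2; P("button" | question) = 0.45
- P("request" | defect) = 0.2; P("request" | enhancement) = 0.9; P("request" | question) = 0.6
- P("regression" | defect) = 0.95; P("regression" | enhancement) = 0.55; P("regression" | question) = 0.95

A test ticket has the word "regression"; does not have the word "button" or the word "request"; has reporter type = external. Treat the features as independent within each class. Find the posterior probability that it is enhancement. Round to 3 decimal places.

defect: 0.1 × 0.2 × (1−0.7) × (1−0.2) × 0.95 = 0.00456
enhancement: 0.5 × 0.8 × (1−0.2) × (1−0.9) × 0.55 = 0.0176
question: 0.4 × 0.1 × (1−0.45) × (1−0.6) × 0.95 = 0.00836
P(enhancement | x) = 0.0176 / 0.03052 ≈ 0.577

0.577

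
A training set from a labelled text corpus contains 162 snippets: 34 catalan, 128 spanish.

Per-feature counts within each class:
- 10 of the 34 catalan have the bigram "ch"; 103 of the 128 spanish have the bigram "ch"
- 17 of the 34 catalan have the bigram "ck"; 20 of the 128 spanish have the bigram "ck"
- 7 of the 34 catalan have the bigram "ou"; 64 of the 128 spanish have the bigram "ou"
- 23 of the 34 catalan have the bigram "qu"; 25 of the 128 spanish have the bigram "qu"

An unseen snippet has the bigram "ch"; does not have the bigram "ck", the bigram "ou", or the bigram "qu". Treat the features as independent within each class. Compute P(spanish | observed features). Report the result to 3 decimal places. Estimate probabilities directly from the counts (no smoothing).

catalan: (34/162) × (10/34) × (17/34) × (27/34) × (11/34) ≈ 0.00792964
spanish: (128/162) × (103/128) × (108/128) × (64/128) × (103/128) ≈ 0.215841
P(spanish | x) = 0.215841 / 0.22377064 ≈ 0.965

0.965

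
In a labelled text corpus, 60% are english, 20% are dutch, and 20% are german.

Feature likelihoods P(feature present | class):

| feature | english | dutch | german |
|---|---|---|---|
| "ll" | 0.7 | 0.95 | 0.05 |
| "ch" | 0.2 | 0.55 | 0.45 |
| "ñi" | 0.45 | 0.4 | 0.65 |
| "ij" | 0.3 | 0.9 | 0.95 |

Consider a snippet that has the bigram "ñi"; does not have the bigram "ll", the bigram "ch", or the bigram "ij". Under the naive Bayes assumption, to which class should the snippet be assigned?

english

english: 0.6 × (1−0.7) × (1−0.2) × 0.45 × (1−0.3) = 0.04536
dutch: 0.2 × (1−0.95) × (1−0.55) × 0.4 × (1−0.9) = 0.00018
german: 0.2 × (1−0.05) × (1−0.45) × 0.65 × (1−0.95) = 0.00339625
Highest score → english.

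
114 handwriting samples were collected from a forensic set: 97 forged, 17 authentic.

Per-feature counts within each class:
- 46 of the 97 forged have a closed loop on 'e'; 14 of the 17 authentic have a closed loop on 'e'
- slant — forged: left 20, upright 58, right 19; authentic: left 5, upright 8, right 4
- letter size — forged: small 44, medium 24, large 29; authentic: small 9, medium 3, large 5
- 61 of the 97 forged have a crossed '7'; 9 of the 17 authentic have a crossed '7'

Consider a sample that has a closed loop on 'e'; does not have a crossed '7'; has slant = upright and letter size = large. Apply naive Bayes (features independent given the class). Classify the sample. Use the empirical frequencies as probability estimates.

forged: (97/114) × (46/97) × (58/97) × (29/97) × (36/97) ≈ 0.0267711
authentic: (17/114) × (14/17) × (8/17) × (5/17) × (8/17) ≈ 0.00799883
Highest score → forged.

forged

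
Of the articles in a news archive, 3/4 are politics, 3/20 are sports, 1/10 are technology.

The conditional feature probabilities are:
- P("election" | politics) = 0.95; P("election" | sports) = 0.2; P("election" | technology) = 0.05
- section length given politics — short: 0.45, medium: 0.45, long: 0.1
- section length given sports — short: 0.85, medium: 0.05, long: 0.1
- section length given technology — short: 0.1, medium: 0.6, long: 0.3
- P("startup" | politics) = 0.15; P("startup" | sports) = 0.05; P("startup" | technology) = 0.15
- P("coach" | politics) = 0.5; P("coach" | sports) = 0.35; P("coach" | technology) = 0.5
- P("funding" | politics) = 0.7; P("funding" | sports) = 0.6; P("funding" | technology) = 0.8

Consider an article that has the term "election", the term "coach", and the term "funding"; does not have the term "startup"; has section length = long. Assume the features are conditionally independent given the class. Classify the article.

politics

politics: 0.75 × 0.95 × 0.1 × (1−0.15) × 0.5 × 0.7 = 0.021196875
sports: 0.15 × 0.2 × 0.1 × (1−0.05) × 0.35 × 0.6 = 0.0005985
technology: 0.1 × 0.05 × 0.3 × (1−0.15) × 0.5 × 0.8 = 0.00051
Highest score → politics.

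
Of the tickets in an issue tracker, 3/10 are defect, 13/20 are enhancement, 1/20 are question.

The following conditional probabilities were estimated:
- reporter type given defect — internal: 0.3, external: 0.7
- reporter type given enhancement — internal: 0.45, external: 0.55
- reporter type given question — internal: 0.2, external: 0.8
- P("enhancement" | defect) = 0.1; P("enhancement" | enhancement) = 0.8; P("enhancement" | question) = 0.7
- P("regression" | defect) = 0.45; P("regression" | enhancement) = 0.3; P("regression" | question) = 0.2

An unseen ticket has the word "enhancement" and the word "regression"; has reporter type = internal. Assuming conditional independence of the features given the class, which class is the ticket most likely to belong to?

defect: 0.3 × 0.3 × 0.1 × 0.45 = 0.00405
enhancement: 0.65 × 0.45 × 0.8 × 0.3 = 0.0702
question: 0.05 × 0.2 × 0.7 × 0.2 = 0.0014
Highest score → enhancement.

enhancement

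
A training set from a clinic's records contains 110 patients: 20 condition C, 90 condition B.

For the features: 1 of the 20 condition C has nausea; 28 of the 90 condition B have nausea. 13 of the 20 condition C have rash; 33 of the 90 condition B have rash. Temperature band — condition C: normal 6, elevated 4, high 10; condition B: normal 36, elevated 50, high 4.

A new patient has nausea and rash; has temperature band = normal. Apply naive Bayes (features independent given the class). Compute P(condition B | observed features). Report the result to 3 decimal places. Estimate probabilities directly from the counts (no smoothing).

condition C: (20/110) × (1/20) × (13/20) × (6/20) ≈ 0.00177273
condition B: (90/110) × (28/90) × (33/90) × (36/90) ≈ 0.0373333
P(condition B | x) = 0.0373333 / 0.03910603 ≈ 0.955

0.955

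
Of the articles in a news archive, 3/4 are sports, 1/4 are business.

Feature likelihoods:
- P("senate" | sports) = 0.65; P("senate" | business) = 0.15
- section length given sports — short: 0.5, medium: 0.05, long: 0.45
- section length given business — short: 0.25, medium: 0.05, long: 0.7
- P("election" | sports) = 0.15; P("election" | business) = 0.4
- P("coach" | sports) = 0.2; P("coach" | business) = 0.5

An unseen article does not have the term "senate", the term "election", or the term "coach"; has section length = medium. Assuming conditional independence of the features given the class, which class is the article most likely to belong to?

sports: 0.75 × (1−0.65) × 0.05 × (1−0.15) × (1−0.2) = 0.008925
business: 0.25 × (1−0.15) × 0.05 × (1−0.4) × (1−0.5) = 0.0031875
Highest score → sports.

sports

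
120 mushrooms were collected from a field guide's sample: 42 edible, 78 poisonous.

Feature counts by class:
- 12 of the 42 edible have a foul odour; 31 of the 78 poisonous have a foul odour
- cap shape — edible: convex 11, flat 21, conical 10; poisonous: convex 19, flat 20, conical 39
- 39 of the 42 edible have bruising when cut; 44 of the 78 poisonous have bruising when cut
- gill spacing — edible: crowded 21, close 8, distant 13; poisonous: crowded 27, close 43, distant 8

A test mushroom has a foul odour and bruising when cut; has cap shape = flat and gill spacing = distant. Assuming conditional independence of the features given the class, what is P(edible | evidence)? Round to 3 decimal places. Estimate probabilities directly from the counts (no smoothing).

0.789

edible: (42/120) × (12/42) × (21/42) × (39/42) × (13/42) ≈ 0.0143707
poisonous: (78/120) × (31/78) × (20/78) × (44/78) × (8/78) ≈ 0.00383239
P(edible | x) = 0.0143707 / 0.01820309 ≈ 0.789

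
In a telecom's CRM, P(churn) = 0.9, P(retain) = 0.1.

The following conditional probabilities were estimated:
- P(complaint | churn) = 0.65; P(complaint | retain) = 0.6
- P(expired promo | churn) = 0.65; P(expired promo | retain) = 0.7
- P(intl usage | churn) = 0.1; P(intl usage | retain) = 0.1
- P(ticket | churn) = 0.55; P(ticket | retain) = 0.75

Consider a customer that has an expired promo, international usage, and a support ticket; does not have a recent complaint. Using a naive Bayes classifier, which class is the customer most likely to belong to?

churn: 0.9 × (1−0.65) × 0.65 × 0.1 × 0.55 = 0.01126125
retain: 0.1 × (1−0.6) × 0.7 × 0.1 × 0.75 = 0.0021
Highest score → churn.

churn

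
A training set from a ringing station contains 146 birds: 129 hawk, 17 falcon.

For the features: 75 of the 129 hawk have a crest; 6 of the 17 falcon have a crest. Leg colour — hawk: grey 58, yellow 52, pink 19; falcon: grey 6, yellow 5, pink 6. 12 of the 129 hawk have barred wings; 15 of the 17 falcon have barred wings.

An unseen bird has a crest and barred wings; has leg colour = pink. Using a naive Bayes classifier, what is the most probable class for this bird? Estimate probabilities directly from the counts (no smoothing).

falcon

hawk: (129/146) × (75/129) × (19/129) × (12/129) ≈ 0.00703824
falcon: (17/146) × (6/17) × (6/17) × (15/17) ≈ 0.012798
Highest score → falcon.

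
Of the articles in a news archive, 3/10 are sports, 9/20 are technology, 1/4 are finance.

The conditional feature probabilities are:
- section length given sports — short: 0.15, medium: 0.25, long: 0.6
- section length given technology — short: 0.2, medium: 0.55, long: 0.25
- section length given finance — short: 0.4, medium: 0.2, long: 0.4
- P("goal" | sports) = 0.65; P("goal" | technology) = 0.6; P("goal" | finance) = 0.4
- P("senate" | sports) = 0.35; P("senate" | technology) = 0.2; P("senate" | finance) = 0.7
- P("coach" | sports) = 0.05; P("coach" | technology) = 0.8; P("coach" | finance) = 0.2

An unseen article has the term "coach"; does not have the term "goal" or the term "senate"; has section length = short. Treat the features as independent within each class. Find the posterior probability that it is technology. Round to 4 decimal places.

0.8486

sports: 0.3 × 0.15 × (1−0.65) × (1−0.35) × 0.05 = 0.000511875
technology: 0.45 × 0.2 × (1−0.6) × (1−0.2) × 0.8 = 0.02304
finance: 0.25 × 0.4 × (1−0.4) × (1−0.7) × 0.2 = 0.0036
P(technology | x) = 0.02304 / 0.027151875 ≈ 0.8486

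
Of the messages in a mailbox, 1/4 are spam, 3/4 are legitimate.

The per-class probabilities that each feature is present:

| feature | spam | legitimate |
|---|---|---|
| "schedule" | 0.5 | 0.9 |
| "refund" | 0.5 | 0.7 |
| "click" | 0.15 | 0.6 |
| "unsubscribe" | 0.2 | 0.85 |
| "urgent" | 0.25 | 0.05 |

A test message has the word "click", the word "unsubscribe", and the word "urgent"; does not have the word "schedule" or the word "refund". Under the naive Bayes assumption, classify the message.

legitimate

spam: 0.25 × (1−0.5) × (1−0.5) × 0.15 × 0.2 × 0.25 = 0.00046875
legitimate: 0.75 × (1−0.9) × (1−0.7) × 0.6 × 0.85 × 0.05 = 0.00057375
Highest score → legitimate.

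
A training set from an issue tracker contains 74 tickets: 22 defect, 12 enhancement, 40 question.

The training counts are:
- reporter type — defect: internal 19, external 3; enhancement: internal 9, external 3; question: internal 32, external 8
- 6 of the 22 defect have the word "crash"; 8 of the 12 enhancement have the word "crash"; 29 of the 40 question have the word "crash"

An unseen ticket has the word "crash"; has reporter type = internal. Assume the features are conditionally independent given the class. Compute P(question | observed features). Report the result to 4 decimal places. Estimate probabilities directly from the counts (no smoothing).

0.6748

defect: (22/74) × (19/22) × (6/22) ≈ 0.0700246
enhancement: (12/74) × (9/12) × (8/12) ≈ 0.0810811
question: (40/74) × (32/40) × (29/40) ≈ 0.313514
P(question | x) = 0.313514 / 0.4646197 ≈ 0.6748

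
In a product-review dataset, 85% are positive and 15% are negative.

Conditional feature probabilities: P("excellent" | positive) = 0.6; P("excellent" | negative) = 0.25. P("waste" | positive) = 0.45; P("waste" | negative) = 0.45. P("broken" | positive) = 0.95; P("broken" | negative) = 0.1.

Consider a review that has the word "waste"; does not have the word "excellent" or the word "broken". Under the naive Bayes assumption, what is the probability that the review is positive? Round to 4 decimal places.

positive: 0.85 × (1−0.6) × 0.45 × (1−0.95) = 0.00765
negative: 0.15 × (1−0.25) × 0.45 × (1−0.1) = 0.0455625
P(positive | x) = 0.00765 / 0.0532125 ≈ 0.1438

0.1438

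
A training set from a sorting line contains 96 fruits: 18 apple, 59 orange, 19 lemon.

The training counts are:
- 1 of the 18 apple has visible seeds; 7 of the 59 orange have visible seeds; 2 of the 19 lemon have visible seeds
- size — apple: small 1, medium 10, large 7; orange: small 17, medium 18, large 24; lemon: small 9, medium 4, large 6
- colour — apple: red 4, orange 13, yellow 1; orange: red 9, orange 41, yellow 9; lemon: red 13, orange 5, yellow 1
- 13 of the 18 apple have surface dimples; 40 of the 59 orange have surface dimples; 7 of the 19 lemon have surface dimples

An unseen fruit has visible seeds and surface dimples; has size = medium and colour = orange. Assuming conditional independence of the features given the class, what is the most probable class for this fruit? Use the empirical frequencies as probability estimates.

apple: (18/96) × (1/18) × (10/18) × (13/18) × (13/18) ≈ 0.00301855
orange: (59/96) × (7/59) × (18/59) × (41/59) × (40/59) ≈ 0.0104806
lemon: (19/96) × (2/19) × (4/19) × (5/19) × (7/19) ≈ 0.000425232
Highest score → orange.

orange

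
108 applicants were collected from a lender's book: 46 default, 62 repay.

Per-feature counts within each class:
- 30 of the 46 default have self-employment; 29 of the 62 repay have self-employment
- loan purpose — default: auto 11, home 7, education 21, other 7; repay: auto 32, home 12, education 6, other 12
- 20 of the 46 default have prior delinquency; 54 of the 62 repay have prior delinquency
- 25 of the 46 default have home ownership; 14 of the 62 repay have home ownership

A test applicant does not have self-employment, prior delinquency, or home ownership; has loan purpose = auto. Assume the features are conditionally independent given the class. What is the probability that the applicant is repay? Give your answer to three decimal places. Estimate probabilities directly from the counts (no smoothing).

default: (46/108) × (16/46) × (11/46) × (26/46) × (21/46) ≈ 0.0091413
repay: (62/108) × (33/62) × (32/62) × (8/62) × (48/62) ≈ 0.0157542
P(repay | x) = 0.0157542 / 0.0248955 ≈ 0.633

0.633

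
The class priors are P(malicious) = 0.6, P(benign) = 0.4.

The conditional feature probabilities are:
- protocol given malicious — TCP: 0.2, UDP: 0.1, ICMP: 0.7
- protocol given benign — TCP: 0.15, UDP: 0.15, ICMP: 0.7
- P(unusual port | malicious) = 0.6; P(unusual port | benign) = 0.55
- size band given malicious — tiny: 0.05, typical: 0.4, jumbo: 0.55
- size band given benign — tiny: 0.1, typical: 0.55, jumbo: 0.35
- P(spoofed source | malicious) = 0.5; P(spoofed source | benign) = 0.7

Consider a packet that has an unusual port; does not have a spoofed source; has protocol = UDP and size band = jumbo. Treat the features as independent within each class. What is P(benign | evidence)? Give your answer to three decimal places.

malicious: 0.6 × 0.1 × 0.6 × 0.55 × (1−0.5) = 0.0099
benign: 0.4 × 0.15 × 0.55 × 0.35 × (1−0.7) = 0.003465
P(benign | x) = 0.003465 / 0.013365 ≈ 0.259

0.259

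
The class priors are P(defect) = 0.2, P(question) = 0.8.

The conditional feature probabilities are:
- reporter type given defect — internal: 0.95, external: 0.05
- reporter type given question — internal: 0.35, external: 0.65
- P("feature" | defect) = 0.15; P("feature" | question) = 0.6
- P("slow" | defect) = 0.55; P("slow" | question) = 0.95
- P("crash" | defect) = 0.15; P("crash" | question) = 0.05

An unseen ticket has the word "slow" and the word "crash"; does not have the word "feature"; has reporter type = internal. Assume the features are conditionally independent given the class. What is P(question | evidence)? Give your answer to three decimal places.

defect: 0.2 × 0.95 × (1−0.15) × 0.55 × 0.15 = 0.01332375
question: 0.8 × 0.35 × (1−0.6) × 0.95 × 0.05 = 0.00532
P(question | x) = 0.00532 / 0.01864375 ≈ 0.285

0.285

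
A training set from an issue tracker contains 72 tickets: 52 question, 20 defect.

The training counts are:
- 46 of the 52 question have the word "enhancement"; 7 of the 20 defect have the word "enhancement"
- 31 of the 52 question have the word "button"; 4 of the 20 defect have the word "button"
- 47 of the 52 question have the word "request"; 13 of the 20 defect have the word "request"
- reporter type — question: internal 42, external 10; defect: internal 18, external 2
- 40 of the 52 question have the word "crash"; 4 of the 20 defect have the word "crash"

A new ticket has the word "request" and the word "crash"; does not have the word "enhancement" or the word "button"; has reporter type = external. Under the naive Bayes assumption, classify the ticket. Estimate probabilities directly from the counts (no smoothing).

question: (52/72) × (6/52) × (21/52) × (47/52) × (10/52) × (40/52) ≈ 0.00449969
defect: (20/72) × (13/20) × (16/20) × (13/20) × (2/20) × (4/20) ≈ 0.00187778
Highest score → question.

question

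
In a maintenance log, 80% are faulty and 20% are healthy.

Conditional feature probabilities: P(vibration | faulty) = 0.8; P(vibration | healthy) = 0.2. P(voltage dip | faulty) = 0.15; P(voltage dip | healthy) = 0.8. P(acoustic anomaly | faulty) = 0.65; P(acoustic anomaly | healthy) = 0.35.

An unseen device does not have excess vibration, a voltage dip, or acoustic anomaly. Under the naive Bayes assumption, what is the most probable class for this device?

faulty: 0.8 × (1−0.8) × (1−0.15) × (1−0.65) = 0.0476
healthy: 0.2 × (1−0.2) × (1−0.8) × (1−0.35) = 0.0208
Highest score → faulty.

faulty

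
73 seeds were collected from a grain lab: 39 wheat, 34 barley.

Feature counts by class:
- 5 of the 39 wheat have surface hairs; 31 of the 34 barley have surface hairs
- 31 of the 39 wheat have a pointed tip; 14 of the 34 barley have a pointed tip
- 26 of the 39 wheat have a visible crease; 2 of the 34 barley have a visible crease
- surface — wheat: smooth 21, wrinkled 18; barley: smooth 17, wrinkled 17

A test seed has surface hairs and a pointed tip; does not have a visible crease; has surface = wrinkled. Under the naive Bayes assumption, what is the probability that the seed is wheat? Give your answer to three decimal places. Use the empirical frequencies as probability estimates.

0.092

wheat: (39/73) × (5/39) × (31/39) × (13/39) × (18/39) ≈ 0.00837589
barley: (34/73) × (31/34) × (14/34) × (32/34) × (17/34) ≈ 0.0822866
P(wheat | x) = 0.00837589 / 0.09066249 ≈ 0.092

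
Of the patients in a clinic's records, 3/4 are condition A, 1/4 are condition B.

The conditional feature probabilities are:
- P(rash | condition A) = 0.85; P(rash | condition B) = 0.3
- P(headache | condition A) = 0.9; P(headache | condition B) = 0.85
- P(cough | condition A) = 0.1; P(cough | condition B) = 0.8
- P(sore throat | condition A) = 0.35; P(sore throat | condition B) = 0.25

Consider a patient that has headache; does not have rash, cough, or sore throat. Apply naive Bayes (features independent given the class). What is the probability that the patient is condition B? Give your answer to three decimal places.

condition A: 0.75 × (1−0.85) × 0.9 × (1−0.1) × (1−0.35) = 0.05923125
condition B: 0.25 × (1−0.3) × 0.85 × (1−0.8) × (1−0.25) = 0.0223125
P(condition B | x) = 0.0223125 / 0.08154375 ≈ 0.274

0.274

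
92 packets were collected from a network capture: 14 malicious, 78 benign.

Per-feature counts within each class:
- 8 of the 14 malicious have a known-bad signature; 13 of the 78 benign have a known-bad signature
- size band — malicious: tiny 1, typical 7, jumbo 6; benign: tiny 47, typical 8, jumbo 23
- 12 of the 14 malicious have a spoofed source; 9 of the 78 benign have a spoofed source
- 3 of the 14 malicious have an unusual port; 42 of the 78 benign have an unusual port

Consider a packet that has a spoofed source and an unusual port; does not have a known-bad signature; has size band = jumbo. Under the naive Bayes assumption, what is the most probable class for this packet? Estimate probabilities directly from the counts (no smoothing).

malicious: (14/92) × (6/14) × (6/14) × (12/14) × (3/14) ≈ 0.00513373
benign: (78/92) × (65/78) × (23/78) × (9/78) × (42/78) ≈ 0.0129438
Highest score → benign.

benign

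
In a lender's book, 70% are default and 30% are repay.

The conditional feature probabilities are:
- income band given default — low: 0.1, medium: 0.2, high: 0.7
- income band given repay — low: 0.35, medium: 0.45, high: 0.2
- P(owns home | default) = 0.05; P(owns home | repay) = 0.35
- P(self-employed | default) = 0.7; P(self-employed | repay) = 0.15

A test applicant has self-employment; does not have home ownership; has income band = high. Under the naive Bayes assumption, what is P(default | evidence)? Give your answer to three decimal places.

default: 0.7 × 0.7 × (1−0.05) × 0.7 = 0.32585
repay: 0.3 × 0.2 × (1−0.35) × 0.15 = 0.00585
P(default | x) = 0.32585 / 0.3317 ≈ 0.982

0.982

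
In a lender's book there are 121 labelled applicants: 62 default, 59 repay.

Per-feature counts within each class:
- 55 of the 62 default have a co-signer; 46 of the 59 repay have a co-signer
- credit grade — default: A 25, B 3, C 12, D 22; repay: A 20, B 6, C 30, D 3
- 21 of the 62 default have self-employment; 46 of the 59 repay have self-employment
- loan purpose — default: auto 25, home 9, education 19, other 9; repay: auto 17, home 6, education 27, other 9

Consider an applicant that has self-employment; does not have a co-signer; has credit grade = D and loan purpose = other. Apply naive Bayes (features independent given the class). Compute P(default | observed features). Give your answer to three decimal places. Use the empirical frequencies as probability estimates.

default: (62/121) × (7/62) × (22/62) × (21/62) × (9/62) ≈ 0.0010093
repay: (59/121) × (13/59) × (3/59) × (46/59) × (9/59) ≈ 0.000649716
P(default | x) = 0.0010093 / 0.001659016 ≈ 0.608

0.608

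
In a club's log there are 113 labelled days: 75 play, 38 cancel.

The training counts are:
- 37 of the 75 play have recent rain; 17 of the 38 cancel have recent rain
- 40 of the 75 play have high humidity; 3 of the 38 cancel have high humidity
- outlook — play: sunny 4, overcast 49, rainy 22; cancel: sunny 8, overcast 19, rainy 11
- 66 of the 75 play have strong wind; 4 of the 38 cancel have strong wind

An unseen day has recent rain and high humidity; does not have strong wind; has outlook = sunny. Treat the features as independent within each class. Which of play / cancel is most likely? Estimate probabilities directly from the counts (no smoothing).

play: (75/113) × (37/75) × (40/75) × (4/75) × (9/75) ≈ 0.00111764
cancel: (38/113) × (17/38) × (3/38) × (8/38) × (34/38) ≈ 0.00223723
Highest score → cancel.

cancel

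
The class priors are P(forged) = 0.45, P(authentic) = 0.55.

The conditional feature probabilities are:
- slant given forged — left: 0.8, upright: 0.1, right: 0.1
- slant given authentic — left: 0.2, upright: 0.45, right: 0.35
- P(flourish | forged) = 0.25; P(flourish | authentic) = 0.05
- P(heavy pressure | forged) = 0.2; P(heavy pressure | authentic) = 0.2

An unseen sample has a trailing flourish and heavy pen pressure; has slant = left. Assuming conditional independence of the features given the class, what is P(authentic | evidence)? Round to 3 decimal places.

forged: 0.45 × 0.8 × 0.25 × 0.2 = 0.018
authentic: 0.55 × 0.2 × 0.05 × 0.2 = 0.0011
P(authentic | x) = 0.0011 / 0.0191 ≈ 0.058

0.058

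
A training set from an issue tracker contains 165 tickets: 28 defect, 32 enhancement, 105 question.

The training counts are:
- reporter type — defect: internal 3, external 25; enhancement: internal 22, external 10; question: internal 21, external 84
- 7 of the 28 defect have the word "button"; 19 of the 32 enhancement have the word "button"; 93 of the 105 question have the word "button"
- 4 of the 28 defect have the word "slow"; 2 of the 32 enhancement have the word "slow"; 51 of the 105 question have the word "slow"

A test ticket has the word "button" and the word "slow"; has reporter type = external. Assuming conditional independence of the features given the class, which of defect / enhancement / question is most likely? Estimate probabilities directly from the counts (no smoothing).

question

defect: (28/165) × (25/28) × (7/28) × (4/28) ≈ 0.00541126
enhancement: (32/165) × (10/32) × (19/32) × (2/32) ≈ 0.00224905
question: (105/165) × (84/105) × (93/105) × (51/105) ≈ 0.219013
Highest score → question.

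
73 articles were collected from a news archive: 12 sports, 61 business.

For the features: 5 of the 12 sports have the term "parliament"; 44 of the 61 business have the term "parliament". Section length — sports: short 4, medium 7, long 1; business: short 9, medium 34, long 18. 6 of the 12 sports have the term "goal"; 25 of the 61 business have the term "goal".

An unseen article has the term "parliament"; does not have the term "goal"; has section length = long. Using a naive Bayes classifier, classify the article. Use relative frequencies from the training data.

business

sports: (12/73) × (5/12) × (1/12) × (6/12) ≈ 0.00285388
business: (61/73) × (44/61) × (18/61) × (36/61) ≈ 0.104965
Highest score → business.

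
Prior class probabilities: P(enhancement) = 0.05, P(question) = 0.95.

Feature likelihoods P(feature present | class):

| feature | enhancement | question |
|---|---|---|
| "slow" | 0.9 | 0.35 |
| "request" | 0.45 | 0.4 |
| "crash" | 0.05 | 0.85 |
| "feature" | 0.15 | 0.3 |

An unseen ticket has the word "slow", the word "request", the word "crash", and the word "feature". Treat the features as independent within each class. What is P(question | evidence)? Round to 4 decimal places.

enhancement: 0.05 × 0.9 × 0.45 × 0.05 × 0.15 = 0.000151875
question: 0.95 × 0.35 × 0.4 × 0.85 × 0.3 = 0.033915
P(question | x) = 0.033915 / 0.034066875 ≈ 0.9955

0.9955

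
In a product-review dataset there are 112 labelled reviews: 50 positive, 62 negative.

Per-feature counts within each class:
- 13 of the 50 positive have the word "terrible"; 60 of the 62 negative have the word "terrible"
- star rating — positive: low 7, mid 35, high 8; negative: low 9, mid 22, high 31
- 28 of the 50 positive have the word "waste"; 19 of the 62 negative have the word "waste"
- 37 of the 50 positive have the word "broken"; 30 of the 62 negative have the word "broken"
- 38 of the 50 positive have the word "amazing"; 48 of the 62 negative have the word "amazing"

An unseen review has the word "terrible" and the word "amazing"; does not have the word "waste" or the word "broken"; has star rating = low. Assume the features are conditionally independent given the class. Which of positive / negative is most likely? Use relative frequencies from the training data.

negative

positive: (50/112) × (13/50) × (7/50) × (22/50) × (13/50) × (38/50) = 0.00141284
negative: (62/112) × (60/62) × (9/62) × (43/62) × (32/62) × (48/62) ≈ 0.0215511
Highest score → negative.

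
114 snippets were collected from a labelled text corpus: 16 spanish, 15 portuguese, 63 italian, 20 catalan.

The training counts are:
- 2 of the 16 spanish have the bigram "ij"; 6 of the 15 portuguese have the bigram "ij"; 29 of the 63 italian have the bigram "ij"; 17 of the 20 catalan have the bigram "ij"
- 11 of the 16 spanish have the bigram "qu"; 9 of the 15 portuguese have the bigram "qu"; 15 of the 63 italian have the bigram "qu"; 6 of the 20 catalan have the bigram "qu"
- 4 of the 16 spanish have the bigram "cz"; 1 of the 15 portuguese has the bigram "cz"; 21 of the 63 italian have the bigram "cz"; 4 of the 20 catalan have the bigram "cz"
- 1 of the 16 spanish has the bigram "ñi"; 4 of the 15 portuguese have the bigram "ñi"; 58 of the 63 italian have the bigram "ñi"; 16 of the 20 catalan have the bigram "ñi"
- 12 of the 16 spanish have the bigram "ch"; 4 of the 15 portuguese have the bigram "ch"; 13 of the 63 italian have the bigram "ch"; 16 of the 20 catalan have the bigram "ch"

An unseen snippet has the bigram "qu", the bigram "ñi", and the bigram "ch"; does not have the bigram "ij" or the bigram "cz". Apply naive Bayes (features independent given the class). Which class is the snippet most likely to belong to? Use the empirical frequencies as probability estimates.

spanish: (16/114) × (14/16) × (11/16) × (12/16) × (1/16) × (12/16) ≈ 0.00296824
portuguese: (15/114) × (9/15) × (9/15) × (14/15) × (4/15) × (4/15) ≈ 0.00314386
italian: (63/114) × (34/63) × (15/63) × (42/63) × (58/63) × (13/63) ≈ 0.0089934
catalan: (20/114) × (3/20) × (6/20) × (16/20) × (16/20) × (16/20) ≈ 0.00404211
Highest score → italian.

italian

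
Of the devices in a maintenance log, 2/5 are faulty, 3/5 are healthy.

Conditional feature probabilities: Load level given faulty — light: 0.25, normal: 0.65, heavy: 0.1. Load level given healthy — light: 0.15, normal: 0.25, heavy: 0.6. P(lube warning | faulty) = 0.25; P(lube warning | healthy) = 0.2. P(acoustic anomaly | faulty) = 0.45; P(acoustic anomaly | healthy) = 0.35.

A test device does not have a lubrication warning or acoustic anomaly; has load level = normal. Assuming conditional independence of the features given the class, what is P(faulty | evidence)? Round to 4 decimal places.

0.5789

faulty: 0.4 × 0.65 × (1−0.25) × (1−0.45) = 0.10725
healthy: 0.6 × 0.25 × (1−0.2) × (1−0.35) = 0.078
P(faulty | x) = 0.10725 / 0.18525 ≈ 0.5789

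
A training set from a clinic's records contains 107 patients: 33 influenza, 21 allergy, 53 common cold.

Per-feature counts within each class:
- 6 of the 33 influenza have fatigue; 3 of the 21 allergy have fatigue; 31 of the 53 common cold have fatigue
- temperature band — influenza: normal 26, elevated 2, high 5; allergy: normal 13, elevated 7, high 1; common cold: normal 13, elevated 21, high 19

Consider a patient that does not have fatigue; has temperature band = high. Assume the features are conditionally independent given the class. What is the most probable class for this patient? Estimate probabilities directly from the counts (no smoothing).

common cold

influenza: (33/107) × (27/33) × (5/33) ≈ 0.0382328
allergy: (21/107) × (18/21) × (1/21) ≈ 0.00801068
common cold: (53/107) × (22/53) × (19/53) ≈ 0.0737083
Highest score → common cold.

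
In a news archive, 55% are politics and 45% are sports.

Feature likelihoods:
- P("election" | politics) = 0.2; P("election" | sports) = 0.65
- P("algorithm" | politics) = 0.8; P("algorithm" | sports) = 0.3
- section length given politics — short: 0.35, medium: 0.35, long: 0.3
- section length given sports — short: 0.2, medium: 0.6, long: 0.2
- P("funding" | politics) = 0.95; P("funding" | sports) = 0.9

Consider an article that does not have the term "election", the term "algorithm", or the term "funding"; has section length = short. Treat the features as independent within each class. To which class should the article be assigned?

sports

politics: 0.55 × (1−0.2) × (1−0.8) × 0.35 × (1−0.95) = 0.00154
sports: 0.45 × (1−0.65) × (1−0.3) × 0.2 × (1−0.9) = 0.002205
Highest score → sports.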